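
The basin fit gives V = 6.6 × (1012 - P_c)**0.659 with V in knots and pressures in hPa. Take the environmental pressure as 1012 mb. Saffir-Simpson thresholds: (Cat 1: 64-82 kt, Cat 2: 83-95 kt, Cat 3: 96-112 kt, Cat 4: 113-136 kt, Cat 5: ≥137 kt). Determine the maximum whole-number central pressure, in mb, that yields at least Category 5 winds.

912 mb

Category 5 begins at V = 137 kt.
Required ΔP = (137/6.6)^(1/0.659) = 20.758^1.517 ≈ 99.71 mb.
P_c ≤ 1012 − 99.71 = 912.29, so the highest integer P_c is 912 mb.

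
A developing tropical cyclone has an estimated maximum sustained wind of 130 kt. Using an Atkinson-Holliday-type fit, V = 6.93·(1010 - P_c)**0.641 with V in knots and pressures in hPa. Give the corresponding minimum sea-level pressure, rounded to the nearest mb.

913 mb

ΔP = (V / 6.93)^(1/0.641) = (130/6.93)^1.560.
130/6.93 = 18.759; 18.759^1.560 ≈ 96.89 mb.
P_c = 1010 − 96.89 = 913.11 ≈ 913 mb.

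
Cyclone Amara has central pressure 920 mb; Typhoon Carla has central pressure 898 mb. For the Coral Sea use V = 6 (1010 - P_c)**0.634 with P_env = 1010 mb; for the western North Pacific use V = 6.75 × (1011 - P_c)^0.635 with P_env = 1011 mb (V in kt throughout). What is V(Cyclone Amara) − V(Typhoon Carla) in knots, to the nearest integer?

-32 kt

Cyclone Amara: ΔP = 90; V ≈ 6 × 90^0.634 ≈ 104.03 kt.
Typhoon Carla: ΔP = 113; V ≈ 6.75 × 113^0.635 ≈ 135.83 kt.
Difference ≈ 104.03 − 135.83 = -31.80 → -32 kt.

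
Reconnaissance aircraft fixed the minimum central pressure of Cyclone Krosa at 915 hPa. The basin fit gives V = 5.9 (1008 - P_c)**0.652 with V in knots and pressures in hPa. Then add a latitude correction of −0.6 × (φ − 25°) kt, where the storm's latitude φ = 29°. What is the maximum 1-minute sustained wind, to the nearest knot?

ΔP = 1008 − 915 = 93 hPa.
93^0.652 ≈ 19.207.
V ≈ 5.9 × 19.207 ≈ 113.3 kt.
Latitude correction: −0.6 × (29 − 25) = -2.4 kt.
Corrected V ≈ 110.9 kt → 111 kt.

111 kt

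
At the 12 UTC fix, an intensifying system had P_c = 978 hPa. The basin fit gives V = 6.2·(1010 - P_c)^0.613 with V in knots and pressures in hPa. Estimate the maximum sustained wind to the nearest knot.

52 kt

ΔP = 1010 − 978 = 32 hPa.
32^0.613 ≈ 8.369.
V ≈ 6.2 × 8.369 ≈ 51.9 kt.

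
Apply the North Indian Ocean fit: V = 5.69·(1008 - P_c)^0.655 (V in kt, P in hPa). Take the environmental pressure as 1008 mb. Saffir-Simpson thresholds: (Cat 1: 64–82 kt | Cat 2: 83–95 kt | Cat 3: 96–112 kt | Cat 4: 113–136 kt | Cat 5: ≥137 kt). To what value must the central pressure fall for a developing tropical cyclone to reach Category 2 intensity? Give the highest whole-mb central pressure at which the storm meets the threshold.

Category 2 begins at V = 83 kt.
Required ΔP = (83/5.69)^(1/0.655) = 14.587^1.527 ≈ 59.85 mb.
P_c ≤ 1008 − 59.85 = 948.15, so the highest integer P_c is 948 mb.

948 mb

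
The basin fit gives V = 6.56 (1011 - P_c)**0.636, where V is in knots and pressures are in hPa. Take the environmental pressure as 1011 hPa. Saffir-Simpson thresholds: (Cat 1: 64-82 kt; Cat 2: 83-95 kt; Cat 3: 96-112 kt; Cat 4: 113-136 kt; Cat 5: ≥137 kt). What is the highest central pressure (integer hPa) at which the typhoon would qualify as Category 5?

892 hPa

Category 5 begins at V = 137 kt.
Required ΔP = (137/6.56)^(1/0.636) = 20.884^1.572 ≈ 118.90 hPa.
P_c ≤ 1011 − 118.90 = 892.10, so the highest integer P_c is 892 hPa.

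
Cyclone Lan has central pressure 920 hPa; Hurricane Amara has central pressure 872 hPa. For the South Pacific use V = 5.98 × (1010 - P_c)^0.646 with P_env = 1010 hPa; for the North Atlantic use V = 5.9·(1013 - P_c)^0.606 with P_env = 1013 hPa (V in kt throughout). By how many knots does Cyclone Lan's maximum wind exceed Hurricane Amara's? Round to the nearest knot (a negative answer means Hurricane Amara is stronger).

Cyclone Lan: ΔP = 90; V ≈ 5.98 × 90^0.646 ≈ 109.43 kt.
Hurricane Amara: ΔP = 141; V ≈ 5.9 × 141^0.606 ≈ 118.38 kt.
Difference ≈ 109.43 − 118.38 = -8.95 → -9 kt.

-9 kt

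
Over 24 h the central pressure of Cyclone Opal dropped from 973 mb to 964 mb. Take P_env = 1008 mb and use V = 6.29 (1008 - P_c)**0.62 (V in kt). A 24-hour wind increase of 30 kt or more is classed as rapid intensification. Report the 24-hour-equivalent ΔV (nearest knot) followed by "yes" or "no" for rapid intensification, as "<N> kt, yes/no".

9 kt, no

V₁: ΔP = 35, V ≈ 6.29 × 35^0.62 ≈ 57.01 kt.
V₂: ΔP = 44, V ≈ 6.29 × 44^0.62 ≈ 65.70 kt.
ΔV over 24 h = 8.69 kt → 24 h equivalent = 8.69 × 24/24 ≈ 8.69 kt.
9 kt < 30 kt ⇒ not rapid intensification.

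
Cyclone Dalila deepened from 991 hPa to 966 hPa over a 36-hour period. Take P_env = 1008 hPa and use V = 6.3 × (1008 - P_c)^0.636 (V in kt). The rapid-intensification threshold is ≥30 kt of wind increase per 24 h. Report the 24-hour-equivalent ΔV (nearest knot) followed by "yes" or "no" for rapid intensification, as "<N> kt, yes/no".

20 kt, no

V₁: ΔP = 17, V ≈ 6.3 × 17^0.636 ≈ 38.19 kt.
V₂: ΔP = 42, V ≈ 6.3 × 42^0.636 ≈ 67.88 kt.
ΔV over 36 h = 29.69 kt → 24 h equivalent = 29.69 × 24/36 ≈ 19.79 kt.
20 kt < 30 kt ⇒ not rapid intensification.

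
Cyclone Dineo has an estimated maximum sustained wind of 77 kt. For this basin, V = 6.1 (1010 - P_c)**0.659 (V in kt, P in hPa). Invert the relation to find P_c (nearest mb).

ΔP = (V / 6.1)^(1/0.659) = (77/6.1)^1.517.
77/6.1 = 12.623; 12.623^1.517 ≈ 46.88 mb.
P_c = 1010 − 46.88 = 963.12 ≈ 963 mb.

963 mb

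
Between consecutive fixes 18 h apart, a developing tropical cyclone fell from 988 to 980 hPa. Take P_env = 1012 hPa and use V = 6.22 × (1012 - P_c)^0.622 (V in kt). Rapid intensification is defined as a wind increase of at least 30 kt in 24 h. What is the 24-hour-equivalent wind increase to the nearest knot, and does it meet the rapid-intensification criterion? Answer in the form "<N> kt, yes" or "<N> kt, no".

12 kt, no

V₁: ΔP = 24, V ≈ 6.22 × 24^0.622 ≈ 44.90 kt.
V₂: ΔP = 32, V ≈ 6.22 × 32^0.622 ≈ 53.70 kt.
ΔV over 18 h = 8.80 kt → 24 h equivalent = 8.80 × 24/18 ≈ 11.73 kt.
12 kt < 30 kt ⇒ not rapid intensification.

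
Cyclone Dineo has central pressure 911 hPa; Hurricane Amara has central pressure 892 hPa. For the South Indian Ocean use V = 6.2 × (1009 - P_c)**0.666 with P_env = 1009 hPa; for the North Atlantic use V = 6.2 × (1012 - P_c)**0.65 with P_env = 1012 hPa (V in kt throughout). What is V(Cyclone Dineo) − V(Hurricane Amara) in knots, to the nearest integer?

-8 kt

Cyclone Dineo: ΔP = 98; V ≈ 6.2 × 98^0.666 ≈ 131.39 kt.
Hurricane Amara: ΔP = 120; V ≈ 6.2 × 120^0.65 ≈ 139.27 kt.
Difference ≈ 131.39 − 139.27 = -7.88 → -8 kt.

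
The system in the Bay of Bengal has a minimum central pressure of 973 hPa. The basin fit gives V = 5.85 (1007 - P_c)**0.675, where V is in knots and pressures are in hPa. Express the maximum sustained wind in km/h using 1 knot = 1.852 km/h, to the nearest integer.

ΔP = 1007 − 973 = 34 hPa.
V ≈ 5.85 × 34^0.675 = 5.85 × 10.808 ≈ 63.227 kt.
63.227 × 1.852 ≈ 117.10 km/h → 117 km/h.

117 km/h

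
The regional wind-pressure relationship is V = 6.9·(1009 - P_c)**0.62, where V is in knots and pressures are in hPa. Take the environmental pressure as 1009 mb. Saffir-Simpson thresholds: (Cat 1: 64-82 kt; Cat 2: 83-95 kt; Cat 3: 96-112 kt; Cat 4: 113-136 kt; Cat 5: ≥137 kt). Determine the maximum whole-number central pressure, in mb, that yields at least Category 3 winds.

939 mb

Category 3 begins at V = 96 kt.
Required ΔP = (96/6.9)^(1/0.62) = 13.913^1.613 ≈ 69.86 mb.
P_c ≤ 1009 − 69.86 = 939.14, so the highest integer P_c is 939 mb.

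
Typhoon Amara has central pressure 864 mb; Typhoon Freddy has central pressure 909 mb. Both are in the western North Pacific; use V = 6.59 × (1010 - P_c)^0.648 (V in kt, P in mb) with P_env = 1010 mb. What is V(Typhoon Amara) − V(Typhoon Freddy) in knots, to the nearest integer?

35 kt

Typhoon Amara: ΔP = 146; V ≈ 6.59 × 146^0.648 ≈ 166.49 kt.
Typhoon Freddy: ΔP = 101; V ≈ 6.59 × 101^0.648 ≈ 131.13 kt.
Difference ≈ 166.49 − 131.13 = 35.36 → 35 kt.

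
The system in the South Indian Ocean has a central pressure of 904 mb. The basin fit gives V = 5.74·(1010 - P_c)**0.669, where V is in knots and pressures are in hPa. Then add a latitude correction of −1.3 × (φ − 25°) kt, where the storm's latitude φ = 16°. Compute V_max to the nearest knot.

ΔP = 1010 − 904 = 106 mb.
106^0.669 ≈ 22.643.
V ≈ 5.74 × 22.643 ≈ 130.0 kt.
Latitude correction: −1.3 × (16 − 25) = 11.7 kt.
Corrected V ≈ 141.7 kt → 142 kt.

142 kt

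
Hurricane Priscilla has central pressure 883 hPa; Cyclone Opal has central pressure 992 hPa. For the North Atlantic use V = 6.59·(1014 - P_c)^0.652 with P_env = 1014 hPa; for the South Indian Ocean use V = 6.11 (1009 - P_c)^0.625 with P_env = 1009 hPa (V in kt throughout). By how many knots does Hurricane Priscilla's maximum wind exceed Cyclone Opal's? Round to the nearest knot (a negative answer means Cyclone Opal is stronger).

Hurricane Priscilla: ΔP = 131; V ≈ 6.59 × 131^0.652 ≈ 158.25 kt.
Cyclone Opal: ΔP = 17; V ≈ 6.11 × 17^0.625 ≈ 35.90 kt.
Difference ≈ 158.25 − 35.90 = 122.35 → 122 kt.

122 kt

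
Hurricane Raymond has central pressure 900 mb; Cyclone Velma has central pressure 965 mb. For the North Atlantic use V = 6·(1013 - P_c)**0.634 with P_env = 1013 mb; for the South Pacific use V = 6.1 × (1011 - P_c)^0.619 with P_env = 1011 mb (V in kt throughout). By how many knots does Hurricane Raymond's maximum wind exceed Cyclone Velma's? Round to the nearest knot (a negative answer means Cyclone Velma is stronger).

55 kt

Hurricane Raymond: ΔP = 113; V ≈ 6 × 113^0.634 ≈ 120.17 kt.
Cyclone Velma: ΔP = 46; V ≈ 6.1 × 46^0.619 ≈ 65.25 kt.
Difference ≈ 120.17 − 65.25 = 54.92 → 55 kt.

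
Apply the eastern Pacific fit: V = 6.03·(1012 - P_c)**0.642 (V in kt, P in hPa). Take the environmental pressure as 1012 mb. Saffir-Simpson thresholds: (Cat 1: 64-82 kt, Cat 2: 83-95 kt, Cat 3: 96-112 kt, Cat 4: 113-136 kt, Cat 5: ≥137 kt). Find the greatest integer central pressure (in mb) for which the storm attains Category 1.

972 mb

Category 1 begins at V = 64 kt.
Required ΔP = (64/6.03)^(1/0.642) = 10.614^1.558 ≈ 39.62 mb.
P_c ≤ 1012 − 39.62 = 972.38, so the highest integer P_c is 972 mb.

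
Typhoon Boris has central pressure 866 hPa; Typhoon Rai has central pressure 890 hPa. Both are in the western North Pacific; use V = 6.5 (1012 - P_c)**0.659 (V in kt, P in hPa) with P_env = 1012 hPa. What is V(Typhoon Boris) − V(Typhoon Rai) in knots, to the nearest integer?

19 kt

Typhoon Boris: ΔP = 146; V ≈ 6.5 × 146^0.659 ≈ 173.47 kt.
Typhoon Rai: ΔP = 122; V ≈ 6.5 × 122^0.659 ≈ 154.11 kt.
Difference ≈ 173.47 − 154.11 = 19.36 → 19 kt.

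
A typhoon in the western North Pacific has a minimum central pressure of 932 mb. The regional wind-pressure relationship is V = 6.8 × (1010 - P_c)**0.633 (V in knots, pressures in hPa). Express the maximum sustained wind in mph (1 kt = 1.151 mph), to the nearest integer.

123 mph

ΔP = 1010 − 932 = 78 mb.
V ≈ 6.8 × 78^0.633 = 6.8 × 15.765 ≈ 107.202 kt.
107.202 × 1.151 ≈ 123.39 mph → 123 mph.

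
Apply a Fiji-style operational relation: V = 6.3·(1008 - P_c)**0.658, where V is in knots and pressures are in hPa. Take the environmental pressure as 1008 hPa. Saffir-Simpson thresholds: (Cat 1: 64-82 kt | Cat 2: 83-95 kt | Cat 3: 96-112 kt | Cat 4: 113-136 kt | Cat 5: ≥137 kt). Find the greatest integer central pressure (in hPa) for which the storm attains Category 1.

974 hPa

Category 1 begins at V = 64 kt.
Required ΔP = (64/6.3)^(1/0.658) = 10.159^1.520 ≈ 33.90 hPa.
P_c ≤ 1008 − 33.90 = 974.10, so the highest integer P_c is 974 hPa.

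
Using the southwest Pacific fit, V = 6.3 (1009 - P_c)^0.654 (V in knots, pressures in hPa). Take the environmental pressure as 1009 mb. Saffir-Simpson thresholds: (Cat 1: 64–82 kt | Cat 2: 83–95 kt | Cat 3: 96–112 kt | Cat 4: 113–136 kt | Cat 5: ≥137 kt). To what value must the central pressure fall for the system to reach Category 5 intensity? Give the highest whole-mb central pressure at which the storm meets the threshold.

Category 5 begins at V = 137 kt.
Required ΔP = (137/6.3)^(1/0.654) = 21.746^1.529 ≈ 110.90 mb.
P_c ≤ 1009 − 110.90 = 898.10, so the highest integer P_c is 898 mb.

898 mb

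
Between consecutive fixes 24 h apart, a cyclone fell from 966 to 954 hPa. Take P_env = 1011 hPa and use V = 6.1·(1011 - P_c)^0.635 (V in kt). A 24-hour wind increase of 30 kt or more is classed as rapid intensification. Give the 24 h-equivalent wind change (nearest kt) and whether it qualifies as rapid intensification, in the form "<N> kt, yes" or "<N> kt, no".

11 kt, no

V₁: ΔP = 45, V ≈ 6.1 × 45^0.635 ≈ 68.41 kt.
V₂: ΔP = 57, V ≈ 6.1 × 57^0.635 ≈ 79.49 kt.
ΔV over 24 h = 11.08 kt → 24 h equivalent = 11.08 × 24/24 ≈ 11.08 kt.
11 kt < 30 kt ⇒ not rapid intensification.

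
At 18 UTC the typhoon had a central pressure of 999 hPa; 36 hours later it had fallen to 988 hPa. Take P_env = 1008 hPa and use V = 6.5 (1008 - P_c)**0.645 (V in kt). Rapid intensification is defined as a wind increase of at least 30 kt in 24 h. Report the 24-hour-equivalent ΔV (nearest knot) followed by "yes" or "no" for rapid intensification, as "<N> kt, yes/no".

V₁: ΔP = 9, V ≈ 6.5 × 9^0.645 ≈ 26.82 kt.
V₂: ΔP = 20, V ≈ 6.5 × 20^0.645 ≈ 44.88 kt.
ΔV over 36 h = 18.06 kt → 24 h equivalent = 18.06 × 24/36 ≈ 12.04 kt.
12 kt < 30 kt ⇒ not rapid intensification.

12 kt, no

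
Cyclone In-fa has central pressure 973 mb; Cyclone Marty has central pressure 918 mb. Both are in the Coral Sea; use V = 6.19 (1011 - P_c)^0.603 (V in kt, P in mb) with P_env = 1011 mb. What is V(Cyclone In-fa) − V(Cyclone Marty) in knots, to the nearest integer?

Cyclone In-fa: ΔP = 38; V ≈ 6.19 × 38^0.603 ≈ 55.50 kt.
Cyclone Marty: ΔP = 93; V ≈ 6.19 × 93^0.603 ≈ 95.21 kt.
Difference ≈ 55.50 − 95.21 = -39.71 → -40 kt.

-40 kt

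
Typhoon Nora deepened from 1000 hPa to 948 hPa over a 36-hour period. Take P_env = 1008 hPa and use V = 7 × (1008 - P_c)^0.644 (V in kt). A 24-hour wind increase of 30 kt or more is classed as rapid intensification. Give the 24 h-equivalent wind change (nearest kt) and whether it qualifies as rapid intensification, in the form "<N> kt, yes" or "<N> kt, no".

V₁: ΔP = 8, V ≈ 7 × 8^0.644 ≈ 26.71 kt.
V₂: ΔP = 60, V ≈ 7 × 60^0.644 ≈ 97.77 kt.
ΔV over 36 h = 71.06 kt → 24 h equivalent = 71.06 × 24/36 ≈ 47.37 kt.
47 kt ≥ 30 kt ⇒ rapid intensification.

47 kt, yes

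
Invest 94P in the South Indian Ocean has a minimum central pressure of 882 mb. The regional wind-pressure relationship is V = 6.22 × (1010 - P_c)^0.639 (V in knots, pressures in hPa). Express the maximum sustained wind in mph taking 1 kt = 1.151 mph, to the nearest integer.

ΔP = 1010 − 882 = 128 mb.
V ≈ 6.22 × 128^0.639 = 6.22 × 22.208 ≈ 138.133 kt.
138.133 × 1.151 ≈ 158.99 mph → 159 mph.

159 mph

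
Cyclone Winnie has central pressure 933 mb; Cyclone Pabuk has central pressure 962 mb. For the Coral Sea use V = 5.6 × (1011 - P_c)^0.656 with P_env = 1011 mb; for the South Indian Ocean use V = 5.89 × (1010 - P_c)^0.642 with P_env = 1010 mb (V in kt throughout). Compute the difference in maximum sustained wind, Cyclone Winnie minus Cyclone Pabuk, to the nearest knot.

27 kt

Cyclone Winnie: ΔP = 78; V ≈ 5.6 × 78^0.656 ≈ 97.59 kt.
Cyclone Pabuk: ΔP = 48; V ≈ 5.89 × 48^0.642 ≈ 70.71 kt.
Difference ≈ 97.59 − 70.71 = 26.88 → 27 kt.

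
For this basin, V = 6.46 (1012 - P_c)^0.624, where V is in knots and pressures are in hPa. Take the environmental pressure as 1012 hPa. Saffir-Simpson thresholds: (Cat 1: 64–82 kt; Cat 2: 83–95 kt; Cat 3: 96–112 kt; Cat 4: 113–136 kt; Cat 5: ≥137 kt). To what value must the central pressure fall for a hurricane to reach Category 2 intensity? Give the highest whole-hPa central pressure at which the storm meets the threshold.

Category 2 begins at V = 83 kt.
Required ΔP = (83/6.46)^(1/0.624) = 12.848^1.603 ≈ 59.84 hPa.
P_c ≤ 1012 − 59.84 = 952.16, so the highest integer P_c is 952 hPa.

952 hPa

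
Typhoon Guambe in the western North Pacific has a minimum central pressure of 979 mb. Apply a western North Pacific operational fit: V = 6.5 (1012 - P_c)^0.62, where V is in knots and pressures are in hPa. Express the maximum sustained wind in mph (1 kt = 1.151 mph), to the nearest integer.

ΔP = 1012 − 979 = 33 mb.
V ≈ 6.5 × 33^0.62 = 6.5 × 8.739 ≈ 56.806 kt.
56.806 × 1.151 ≈ 65.38 mph → 65 mph.

65 mph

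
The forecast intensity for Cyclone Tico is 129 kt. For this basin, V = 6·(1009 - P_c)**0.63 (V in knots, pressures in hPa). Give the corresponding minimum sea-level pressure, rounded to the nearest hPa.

879 hPa

ΔP = (V / 6)^(1/0.63) = (129/6)^1.587.
129/6 = 21.500; 21.500^1.587 ≈ 130.31 hPa.
P_c = 1009 − 130.31 = 878.69 ≈ 879 hPa.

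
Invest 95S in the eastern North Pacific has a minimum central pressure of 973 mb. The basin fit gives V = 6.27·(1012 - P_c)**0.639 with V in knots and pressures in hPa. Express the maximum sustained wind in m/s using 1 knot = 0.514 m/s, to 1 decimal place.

ΔP = 1012 − 973 = 39 mb.
V ≈ 6.27 × 39^0.639 = 6.27 × 10.392 ≈ 65.157 kt.
65.157 × 0.514 ≈ 33.49 m/s → 33.5 m/s.

33.5 m/s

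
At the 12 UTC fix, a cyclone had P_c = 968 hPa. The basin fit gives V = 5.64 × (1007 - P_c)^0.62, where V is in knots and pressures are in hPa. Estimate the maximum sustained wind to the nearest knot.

ΔP = 1007 − 968 = 39 hPa.
39^0.62 ≈ 9.693.
V ≈ 5.64 × 9.693 ≈ 54.7 kt.

55 kt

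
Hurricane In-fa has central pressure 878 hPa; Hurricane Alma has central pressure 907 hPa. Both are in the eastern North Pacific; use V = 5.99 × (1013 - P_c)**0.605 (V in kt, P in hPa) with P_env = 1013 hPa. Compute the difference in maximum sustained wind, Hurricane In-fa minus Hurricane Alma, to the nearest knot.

Hurricane In-fa: ΔP = 135; V ≈ 5.99 × 135^0.605 ≈ 116.49 kt.
Hurricane Alma: ΔP = 106; V ≈ 5.99 × 106^0.605 ≈ 100.63 kt.
Difference ≈ 116.49 − 100.63 = 15.86 → 16 kt.

16 kt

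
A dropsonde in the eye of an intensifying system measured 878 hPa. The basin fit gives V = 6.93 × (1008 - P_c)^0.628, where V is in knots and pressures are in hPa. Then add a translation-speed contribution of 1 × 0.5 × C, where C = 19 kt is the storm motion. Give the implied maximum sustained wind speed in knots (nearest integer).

157 kt

ΔP = 1008 − 878 = 130 hPa.
130^0.628 ≈ 21.260.
V ≈ 6.93 × 21.260 ≈ 147.3 kt.
Translation term: 1 × 0.5 × 19 = 9.5 kt.
Corrected V ≈ 156.8 kt → 157 kt.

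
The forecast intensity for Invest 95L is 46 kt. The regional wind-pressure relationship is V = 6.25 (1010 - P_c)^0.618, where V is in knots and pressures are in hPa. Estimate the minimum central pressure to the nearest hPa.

ΔP = (V / 6.25)^(1/0.618) = (46/6.25)^1.618.
46/6.25 = 7.360; 7.360^1.618 ≈ 25.28 hPa.
P_c = 1010 − 25.28 = 984.72 ≈ 985 hPa.

985 hPa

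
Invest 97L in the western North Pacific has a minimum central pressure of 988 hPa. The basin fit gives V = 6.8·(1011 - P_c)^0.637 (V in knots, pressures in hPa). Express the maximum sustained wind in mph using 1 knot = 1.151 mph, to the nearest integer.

ΔP = 1011 − 988 = 23 hPa.
V ≈ 6.8 × 23^0.637 = 6.8 × 7.369 ≈ 50.111 kt.
50.111 × 1.151 ≈ 57.68 mph → 58 mph.

58 mph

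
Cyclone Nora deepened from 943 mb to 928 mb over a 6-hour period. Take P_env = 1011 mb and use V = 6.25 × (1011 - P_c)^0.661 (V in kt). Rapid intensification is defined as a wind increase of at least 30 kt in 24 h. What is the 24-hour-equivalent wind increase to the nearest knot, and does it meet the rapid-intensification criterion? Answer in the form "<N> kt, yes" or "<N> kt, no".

V₁: ΔP = 68, V ≈ 6.25 × 68^0.661 ≈ 101.66 kt.
V₂: ΔP = 83, V ≈ 6.25 × 83^0.661 ≈ 115.98 kt.
ΔV over 6 h = 14.32 kt → 24 h equivalent = 14.32 × 24/6 ≈ 57.28 kt.
57 kt ≥ 30 kt ⇒ rapid intensification.

57 kt, yes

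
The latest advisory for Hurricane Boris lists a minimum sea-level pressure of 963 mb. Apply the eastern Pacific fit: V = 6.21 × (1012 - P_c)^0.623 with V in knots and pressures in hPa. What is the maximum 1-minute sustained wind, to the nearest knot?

ΔP = 1012 − 963 = 49 mb.
49^0.623 ≈ 11.298.
V ≈ 6.21 × 11.298 ≈ 70.2 kt.

70 kt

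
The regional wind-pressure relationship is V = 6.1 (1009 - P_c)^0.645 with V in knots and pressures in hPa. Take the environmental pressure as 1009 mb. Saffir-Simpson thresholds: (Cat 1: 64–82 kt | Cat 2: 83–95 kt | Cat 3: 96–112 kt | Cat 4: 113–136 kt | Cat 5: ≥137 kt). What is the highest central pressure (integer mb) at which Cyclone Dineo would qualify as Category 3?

937 mb

Category 3 begins at V = 96 kt.
Required ΔP = (96/6.1)^(1/0.645) = 15.738^1.550 ≈ 71.73 mb.
P_c ≤ 1009 − 71.73 = 937.27, so the highest integer P_c is 937 mb.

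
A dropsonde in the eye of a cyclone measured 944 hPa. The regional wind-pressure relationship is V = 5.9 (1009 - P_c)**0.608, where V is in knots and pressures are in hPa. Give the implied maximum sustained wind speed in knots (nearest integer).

75 kt

ΔP = 1009 − 944 = 65 hPa.
65^0.608 ≈ 12.655.
V ≈ 5.9 × 12.655 ≈ 74.7 kt.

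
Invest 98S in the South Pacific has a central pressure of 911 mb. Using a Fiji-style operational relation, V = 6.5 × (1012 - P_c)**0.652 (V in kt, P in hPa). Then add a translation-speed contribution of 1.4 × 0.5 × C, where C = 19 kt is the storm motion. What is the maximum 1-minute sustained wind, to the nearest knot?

145 kt

ΔP = 1012 − 911 = 101 mb.
101^0.652 ≈ 20.268.
V ≈ 6.5 × 20.268 ≈ 131.7 kt.
Translation term: 1.4 × 0.5 × 19 = 13.3 kt.
Corrected V ≈ 145 kt → 145 kt.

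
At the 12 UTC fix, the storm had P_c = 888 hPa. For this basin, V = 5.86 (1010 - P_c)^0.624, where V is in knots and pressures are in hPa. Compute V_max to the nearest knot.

ΔP = 1010 − 888 = 122 hPa.
122^0.624 ≈ 20.040.
V ≈ 5.86 × 20.040 ≈ 117.4 kt.

117 kt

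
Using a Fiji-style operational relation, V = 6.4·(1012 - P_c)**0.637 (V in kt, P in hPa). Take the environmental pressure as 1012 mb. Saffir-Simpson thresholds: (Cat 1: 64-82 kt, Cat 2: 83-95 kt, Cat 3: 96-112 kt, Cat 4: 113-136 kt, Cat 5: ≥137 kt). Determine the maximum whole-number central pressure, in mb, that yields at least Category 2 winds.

Category 2 begins at V = 83 kt.
Required ΔP = (83/6.4)^(1/0.637) = 12.969^1.570 ≈ 55.86 mb.
P_c ≤ 1012 − 55.86 = 956.14, so the highest integer P_c is 956 mb.

956 mb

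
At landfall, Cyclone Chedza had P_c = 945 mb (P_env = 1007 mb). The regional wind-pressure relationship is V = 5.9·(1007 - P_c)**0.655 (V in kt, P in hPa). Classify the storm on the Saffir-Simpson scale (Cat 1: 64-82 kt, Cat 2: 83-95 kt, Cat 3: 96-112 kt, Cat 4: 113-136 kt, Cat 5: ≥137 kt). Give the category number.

ΔP = 1007 − 945 = 62 mb.
V ≈ 5.9 × 62^0.655 = 5.9 × 14.93 ≈ 88 kt.
88 kt falls in the Category 2 band.

2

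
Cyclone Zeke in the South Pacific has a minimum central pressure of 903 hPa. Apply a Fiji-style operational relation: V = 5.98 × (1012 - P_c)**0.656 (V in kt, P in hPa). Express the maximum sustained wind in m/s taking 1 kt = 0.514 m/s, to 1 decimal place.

ΔP = 1012 − 903 = 109 hPa.
V ≈ 5.98 × 109^0.656 = 5.98 × 21.705 ≈ 129.794 kt.
129.794 × 0.514 ≈ 66.71 m/s → 66.7 m/s.

66.7 m/s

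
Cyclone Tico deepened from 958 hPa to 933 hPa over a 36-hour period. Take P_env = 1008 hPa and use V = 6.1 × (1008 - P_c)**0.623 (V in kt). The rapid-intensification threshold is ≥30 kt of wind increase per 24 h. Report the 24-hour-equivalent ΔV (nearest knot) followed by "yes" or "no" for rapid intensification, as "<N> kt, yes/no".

13 kt, no

V₁: ΔP = 50, V ≈ 6.1 × 50^0.623 ≈ 69.79 kt.
V₂: ΔP = 75, V ≈ 6.1 × 75^0.623 ≈ 89.84 kt.
ΔV over 36 h = 20.05 kt → 24 h equivalent = 20.05 × 24/36 ≈ 13.37 kt.
13 kt < 30 kt ⇒ not rapid intensification.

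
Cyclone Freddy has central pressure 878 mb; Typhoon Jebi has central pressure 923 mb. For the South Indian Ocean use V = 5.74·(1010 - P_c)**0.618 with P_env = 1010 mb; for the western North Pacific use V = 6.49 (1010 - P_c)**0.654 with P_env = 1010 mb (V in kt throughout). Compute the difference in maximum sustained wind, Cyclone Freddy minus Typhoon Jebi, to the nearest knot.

-3 kt

Cyclone Freddy: ΔP = 132; V ≈ 5.74 × 132^0.618 ≈ 117.33 kt.
Typhoon Jebi: ΔP = 87; V ≈ 6.49 × 87^0.654 ≈ 120.42 kt.
Difference ≈ 117.33 − 120.42 = -3.09 → -3 kt.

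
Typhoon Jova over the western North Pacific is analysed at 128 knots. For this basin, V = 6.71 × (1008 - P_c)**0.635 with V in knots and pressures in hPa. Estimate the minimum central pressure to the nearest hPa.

904 hPa

ΔP = (V / 6.71)^(1/0.635) = (128/6.71)^1.575.
128/6.71 = 19.076; 19.076^1.575 ≈ 103.88 hPa.
P_c = 1008 − 103.88 = 904.12 ≈ 904 hPa.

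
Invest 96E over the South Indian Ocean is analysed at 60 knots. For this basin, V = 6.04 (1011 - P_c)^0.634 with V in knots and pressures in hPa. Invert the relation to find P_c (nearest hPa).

ΔP = (V / 6.04)^(1/0.634) = (60/6.04)^1.577.
60/6.04 = 9.934; 9.934^1.577 ≈ 37.39 hPa.
P_c = 1011 − 37.39 = 973.61 ≈ 974 hPa.

974 hPa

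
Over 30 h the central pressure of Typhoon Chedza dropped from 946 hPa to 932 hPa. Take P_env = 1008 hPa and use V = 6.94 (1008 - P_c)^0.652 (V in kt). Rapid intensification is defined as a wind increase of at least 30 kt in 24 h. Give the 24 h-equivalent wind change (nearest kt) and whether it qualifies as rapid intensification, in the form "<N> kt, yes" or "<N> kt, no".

V₁: ΔP = 62, V ≈ 6.94 × 62^0.652 ≈ 102.33 kt.
V₂: ΔP = 76, V ≈ 6.94 × 76^0.652 ≈ 116.86 kt.
ΔV over 30 h = 14.53 kt → 24 h equivalent = 14.53 × 24/30 ≈ 11.62 kt.
12 kt < 30 kt ⇒ not rapid intensification.

12 kt, no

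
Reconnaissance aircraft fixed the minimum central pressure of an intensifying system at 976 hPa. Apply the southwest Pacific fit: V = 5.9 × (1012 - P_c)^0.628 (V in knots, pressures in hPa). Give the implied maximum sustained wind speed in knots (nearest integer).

ΔP = 1012 − 976 = 36 hPa.
36^0.628 ≈ 9.492.
V ≈ 5.9 × 9.492 ≈ 56.0 kt.

56 kt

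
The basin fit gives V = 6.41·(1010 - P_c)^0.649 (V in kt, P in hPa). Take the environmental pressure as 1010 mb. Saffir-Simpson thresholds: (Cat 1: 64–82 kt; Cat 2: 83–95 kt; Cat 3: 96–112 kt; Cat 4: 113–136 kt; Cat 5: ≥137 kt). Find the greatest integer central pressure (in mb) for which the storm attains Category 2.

Category 2 begins at V = 83 kt.
Required ΔP = (83/6.41)^(1/0.649) = 12.949^1.541 ≈ 51.73 mb.
P_c ≤ 1010 − 51.73 = 958.27, so the highest integer P_c is 958 mb.

958 mb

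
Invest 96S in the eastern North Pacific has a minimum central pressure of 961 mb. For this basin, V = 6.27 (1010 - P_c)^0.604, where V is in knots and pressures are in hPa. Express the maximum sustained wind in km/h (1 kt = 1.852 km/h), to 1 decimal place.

121.8 km/h

ΔP = 1010 − 961 = 49 mb.
V ≈ 6.27 × 49^0.604 = 6.27 × 10.492 ≈ 65.788 kt.
65.788 × 1.852 ≈ 121.84 km/h → 121.8 km/h.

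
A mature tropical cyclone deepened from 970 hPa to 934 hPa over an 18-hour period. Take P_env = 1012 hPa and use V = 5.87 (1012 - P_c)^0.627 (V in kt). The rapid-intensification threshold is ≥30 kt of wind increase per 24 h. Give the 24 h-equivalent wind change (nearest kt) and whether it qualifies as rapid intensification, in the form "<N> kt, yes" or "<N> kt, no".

V₁: ΔP = 42, V ≈ 5.87 × 42^0.627 ≈ 61.15 kt.
V₂: ΔP = 78, V ≈ 5.87 × 78^0.627 ≈ 90.15 kt.
ΔV over 18 h = 29.00 kt → 24 h equivalent = 29.00 × 24/18 ≈ 38.67 kt.
39 kt ≥ 30 kt ⇒ rapid intensification.

39 kt, yes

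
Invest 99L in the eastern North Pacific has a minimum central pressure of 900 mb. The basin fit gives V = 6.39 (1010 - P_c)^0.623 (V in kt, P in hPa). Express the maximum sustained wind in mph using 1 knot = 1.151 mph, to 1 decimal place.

137.5 mph

ΔP = 1010 − 900 = 110 mb.
V ≈ 6.39 × 110^0.623 = 6.39 × 18.698 ≈ 119.478 kt.
119.478 × 1.151 ≈ 137.52 mph → 137.5 mph.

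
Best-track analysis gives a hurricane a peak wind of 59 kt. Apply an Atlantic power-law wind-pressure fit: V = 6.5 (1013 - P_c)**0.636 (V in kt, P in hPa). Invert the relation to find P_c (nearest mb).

ΔP = (V / 6.5)^(1/0.636) = (59/6.5)^1.572.
59/6.5 = 9.077; 9.077^1.572 ≈ 32.08 mb.
P_c = 1013 − 32.08 = 980.92 ≈ 981 mb.

981 mb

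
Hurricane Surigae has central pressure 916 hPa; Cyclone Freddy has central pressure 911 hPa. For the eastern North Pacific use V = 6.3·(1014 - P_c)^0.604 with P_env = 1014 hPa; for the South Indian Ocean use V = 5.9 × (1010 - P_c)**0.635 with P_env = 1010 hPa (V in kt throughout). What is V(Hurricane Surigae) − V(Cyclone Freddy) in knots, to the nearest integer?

-9 kt

Hurricane Surigae: ΔP = 98; V ≈ 6.3 × 98^0.604 ≈ 100.47 kt.
Cyclone Freddy: ΔP = 99; V ≈ 5.9 × 99^0.635 ≈ 109.16 kt.
Difference ≈ 100.47 − 109.16 = -8.69 → -9 kt.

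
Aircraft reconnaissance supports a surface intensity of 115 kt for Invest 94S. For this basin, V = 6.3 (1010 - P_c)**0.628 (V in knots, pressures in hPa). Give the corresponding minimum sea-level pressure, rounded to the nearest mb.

908 mb

ΔP = (V / 6.3)^(1/0.628) = (115/6.3)^1.592.
115/6.3 = 18.254; 18.254^1.592 ≈ 101.98 mb.
P_c = 1010 − 101.98 = 908.02 ≈ 908 mb.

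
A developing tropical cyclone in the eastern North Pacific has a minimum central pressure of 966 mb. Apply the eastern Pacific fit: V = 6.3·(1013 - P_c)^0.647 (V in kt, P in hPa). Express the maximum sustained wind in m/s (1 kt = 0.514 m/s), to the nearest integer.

39 m/s

ΔP = 1013 − 966 = 47 mb.
V ≈ 6.3 × 47^0.647 = 6.3 × 12.074 ≈ 76.066 kt.
76.066 × 0.514 ≈ 39.10 m/s → 39 m/s.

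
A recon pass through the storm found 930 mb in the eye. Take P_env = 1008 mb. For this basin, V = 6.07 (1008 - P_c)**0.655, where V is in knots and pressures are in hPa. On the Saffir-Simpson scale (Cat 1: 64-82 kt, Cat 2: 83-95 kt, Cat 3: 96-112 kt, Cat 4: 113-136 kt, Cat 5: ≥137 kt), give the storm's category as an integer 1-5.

3

ΔP = 1008 − 930 = 78 mb.
V ≈ 6.07 × 78^0.655 = 6.07 × 17.35 ≈ 105 kt.
105 kt falls in the Category 3 band.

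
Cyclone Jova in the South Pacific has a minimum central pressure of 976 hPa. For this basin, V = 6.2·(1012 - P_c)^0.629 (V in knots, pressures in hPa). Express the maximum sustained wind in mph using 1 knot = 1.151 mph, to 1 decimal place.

ΔP = 1012 − 976 = 36 hPa.
V ≈ 6.2 × 36^0.629 = 6.2 × 9.526 ≈ 59.062 kt.
59.062 × 1.151 ≈ 67.98 mph → 68.0 mph.

68.0 mph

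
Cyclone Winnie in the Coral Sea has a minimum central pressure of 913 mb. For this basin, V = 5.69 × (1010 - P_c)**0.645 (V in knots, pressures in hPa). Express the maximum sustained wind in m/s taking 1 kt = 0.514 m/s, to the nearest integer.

56 m/s

ΔP = 1010 − 913 = 97 mb.
V ≈ 5.69 × 97^0.645 = 5.69 × 19.119 ≈ 108.788 kt.
108.788 × 0.514 ≈ 55.92 m/s → 56 m/s.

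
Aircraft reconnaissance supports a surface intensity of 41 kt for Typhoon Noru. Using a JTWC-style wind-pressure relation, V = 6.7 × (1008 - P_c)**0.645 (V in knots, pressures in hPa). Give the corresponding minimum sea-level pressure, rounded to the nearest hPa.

ΔP = (V / 6.7)^(1/0.645) = (41/6.7)^1.550.
41/6.7 = 6.119; 6.119^1.550 ≈ 16.58 hPa.
P_c = 1008 − 16.58 = 991.42 ≈ 991 hPa.

991 hPa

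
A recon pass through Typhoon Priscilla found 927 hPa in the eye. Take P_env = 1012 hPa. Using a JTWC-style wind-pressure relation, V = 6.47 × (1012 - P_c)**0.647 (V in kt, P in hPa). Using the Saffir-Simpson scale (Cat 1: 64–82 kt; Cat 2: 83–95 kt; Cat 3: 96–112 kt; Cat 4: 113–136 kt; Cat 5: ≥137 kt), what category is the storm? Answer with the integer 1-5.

ΔP = 1012 − 927 = 85 hPa.
V ≈ 6.47 × 85^0.647 = 6.47 × 17.71 ≈ 115 kt.
115 kt falls in the Category 4 band.

4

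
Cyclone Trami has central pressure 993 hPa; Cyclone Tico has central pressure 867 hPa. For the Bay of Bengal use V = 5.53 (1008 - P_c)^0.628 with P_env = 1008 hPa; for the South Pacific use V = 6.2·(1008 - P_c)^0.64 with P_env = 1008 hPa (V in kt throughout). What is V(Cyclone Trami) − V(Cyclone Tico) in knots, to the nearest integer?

-117 kt

Cyclone Trami: ΔP = 15; V ≈ 5.53 × 15^0.628 ≈ 30.29 kt.
Cyclone Tico: ΔP = 141; V ≈ 6.2 × 141^0.64 ≈ 147.19 kt.
Difference ≈ 30.29 − 147.19 = -116.90 → -117 kt.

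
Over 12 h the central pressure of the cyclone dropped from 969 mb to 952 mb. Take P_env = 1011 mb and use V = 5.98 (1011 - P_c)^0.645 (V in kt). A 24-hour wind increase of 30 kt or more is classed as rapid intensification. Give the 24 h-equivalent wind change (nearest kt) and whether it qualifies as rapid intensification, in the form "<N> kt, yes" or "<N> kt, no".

33 kt, yes

V₁: ΔP = 42, V ≈ 5.98 × 42^0.645 ≈ 66.63 kt.
V₂: ΔP = 59, V ≈ 5.98 × 59^0.645 ≈ 82.97 kt.
ΔV over 12 h = 16.34 kt → 24 h equivalent = 16.34 × 24/12 ≈ 32.68 kt.
33 kt ≥ 30 kt ⇒ rapid intensification.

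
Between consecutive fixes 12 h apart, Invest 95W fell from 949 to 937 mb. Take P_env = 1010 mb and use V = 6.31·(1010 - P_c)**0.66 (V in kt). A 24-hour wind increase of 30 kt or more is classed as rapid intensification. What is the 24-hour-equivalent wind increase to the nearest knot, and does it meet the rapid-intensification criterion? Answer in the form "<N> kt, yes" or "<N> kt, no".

24 kt, no

V₁: ΔP = 61, V ≈ 6.31 × 61^0.66 ≈ 95.14 kt.
V₂: ΔP = 73, V ≈ 6.31 × 73^0.66 ≈ 107.11 kt.
ΔV over 12 h = 11.97 kt → 24 h equivalent = 11.97 × 24/12 ≈ 23.94 kt.
24 kt < 30 kt ⇒ not rapid intensification.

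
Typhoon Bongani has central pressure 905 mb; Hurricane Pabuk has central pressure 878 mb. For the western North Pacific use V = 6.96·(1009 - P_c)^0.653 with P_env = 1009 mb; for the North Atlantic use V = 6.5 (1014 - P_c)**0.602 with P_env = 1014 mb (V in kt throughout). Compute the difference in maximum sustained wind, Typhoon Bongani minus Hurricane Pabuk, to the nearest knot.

Typhoon Bongani: ΔP = 104; V ≈ 6.96 × 104^0.653 ≈ 144.45 kt.
Hurricane Pabuk: ΔP = 136; V ≈ 6.5 × 136^0.602 ≈ 125.11 kt.
Difference ≈ 144.45 − 125.11 = 19.34 → 19 kt.

19 kt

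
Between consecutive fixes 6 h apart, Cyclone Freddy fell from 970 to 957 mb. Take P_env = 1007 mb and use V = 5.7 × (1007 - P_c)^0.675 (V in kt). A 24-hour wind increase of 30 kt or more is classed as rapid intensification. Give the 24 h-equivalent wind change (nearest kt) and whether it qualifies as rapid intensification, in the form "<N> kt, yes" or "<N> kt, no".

59 kt, yes

V₁: ΔP = 37, V ≈ 5.7 × 37^0.675 ≈ 65.22 kt.
V₂: ΔP = 50, V ≈ 5.7 × 50^0.675 ≈ 79.92 kt.
ΔV over 6 h = 14.70 kt → 24 h equivalent = 14.70 × 24/6 ≈ 58.80 kt.
59 kt ≥ 30 kt ⇒ rapid intensification.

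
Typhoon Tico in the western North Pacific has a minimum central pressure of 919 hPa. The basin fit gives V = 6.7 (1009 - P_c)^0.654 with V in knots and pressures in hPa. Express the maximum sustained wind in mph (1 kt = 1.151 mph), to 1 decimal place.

ΔP = 1009 − 919 = 90 hPa.
V ≈ 6.7 × 90^0.654 = 6.7 × 18.970 ≈ 127.101 kt.
127.101 × 1.151 ≈ 146.29 mph → 146.3 mph.

146.3 mph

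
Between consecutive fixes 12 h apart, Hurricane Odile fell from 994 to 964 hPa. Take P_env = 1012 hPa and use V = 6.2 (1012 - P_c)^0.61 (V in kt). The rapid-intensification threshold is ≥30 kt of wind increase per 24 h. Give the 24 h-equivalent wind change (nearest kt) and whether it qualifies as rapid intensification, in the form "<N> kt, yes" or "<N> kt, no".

59 kt, yes

V₁: ΔP = 18, V ≈ 6.2 × 18^0.61 ≈ 36.15 kt.
V₂: ΔP = 48, V ≈ 6.2 × 48^0.61 ≈ 65.76 kt.
ΔV over 12 h = 29.61 kt → 24 h equivalent = 29.61 × 24/12 ≈ 59.22 kt.
59 kt ≥ 30 kt ⇒ rapid intensification.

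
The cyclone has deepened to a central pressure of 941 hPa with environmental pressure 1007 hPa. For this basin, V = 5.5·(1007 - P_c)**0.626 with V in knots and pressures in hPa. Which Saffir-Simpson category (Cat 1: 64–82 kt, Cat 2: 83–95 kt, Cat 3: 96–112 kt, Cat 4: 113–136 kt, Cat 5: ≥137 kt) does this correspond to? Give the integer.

ΔP = 1007 − 941 = 66 hPa.
V ≈ 5.5 × 66^0.626 = 5.5 × 13.77 ≈ 76 kt.
76 kt falls in the Category 1 band.

1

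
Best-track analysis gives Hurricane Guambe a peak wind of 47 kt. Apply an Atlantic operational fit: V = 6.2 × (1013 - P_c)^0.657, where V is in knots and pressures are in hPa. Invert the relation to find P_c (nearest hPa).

991 hPa

ΔP = (V / 6.2)^(1/0.657) = (47/6.2)^1.522.
47/6.2 = 7.581; 7.581^1.522 ≈ 21.83 hPa.
P_c = 1013 − 21.83 = 991.17 ≈ 991 hPa.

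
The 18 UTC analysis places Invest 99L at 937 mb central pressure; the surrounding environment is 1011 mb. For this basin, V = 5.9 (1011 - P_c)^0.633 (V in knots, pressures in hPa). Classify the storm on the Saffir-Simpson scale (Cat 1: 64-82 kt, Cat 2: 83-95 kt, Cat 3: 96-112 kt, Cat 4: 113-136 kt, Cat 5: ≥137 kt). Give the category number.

2

ΔP = 1011 − 937 = 74 mb.
V ≈ 5.9 × 74^0.633 = 5.9 × 15.25 ≈ 90 kt.
90 kt falls in the Category 2 band.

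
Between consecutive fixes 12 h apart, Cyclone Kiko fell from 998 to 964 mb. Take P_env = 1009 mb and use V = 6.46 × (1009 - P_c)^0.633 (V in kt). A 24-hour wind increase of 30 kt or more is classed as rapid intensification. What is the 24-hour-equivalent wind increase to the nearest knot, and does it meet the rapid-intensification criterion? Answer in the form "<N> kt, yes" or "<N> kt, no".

V₁: ΔP = 11, V ≈ 6.46 × 11^0.633 ≈ 29.47 kt.
V₂: ΔP = 45, V ≈ 6.46 × 45^0.633 ≈ 71.90 kt.
ΔV over 12 h = 42.43 kt → 24 h equivalent = 42.43 × 24/12 ≈ 84.86 kt.
85 kt ≥ 30 kt ⇒ rapid intensification.

85 kt, yes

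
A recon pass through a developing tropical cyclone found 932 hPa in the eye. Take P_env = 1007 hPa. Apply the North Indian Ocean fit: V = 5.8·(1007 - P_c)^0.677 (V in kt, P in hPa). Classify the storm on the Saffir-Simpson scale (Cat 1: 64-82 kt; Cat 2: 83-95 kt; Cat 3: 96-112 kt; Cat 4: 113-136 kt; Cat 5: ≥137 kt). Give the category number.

ΔP = 1007 − 932 = 75 hPa.
V ≈ 5.8 × 75^0.677 = 5.8 × 18.60 ≈ 108 kt.
108 kt falls in the Category 3 band.

3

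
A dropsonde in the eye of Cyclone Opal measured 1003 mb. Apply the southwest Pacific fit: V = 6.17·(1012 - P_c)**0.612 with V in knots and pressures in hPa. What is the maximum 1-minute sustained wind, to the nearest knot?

24 kt

ΔP = 1012 − 1003 = 9 mb.
9^0.612 ≈ 3.837.
V ≈ 6.17 × 3.837 ≈ 23.7 kt.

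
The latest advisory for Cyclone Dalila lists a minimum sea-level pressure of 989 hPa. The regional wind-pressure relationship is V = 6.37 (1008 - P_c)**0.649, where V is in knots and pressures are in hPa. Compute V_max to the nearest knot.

ΔP = 1008 − 989 = 19 hPa.
19^0.649 ≈ 6.759.
V ≈ 6.37 × 6.759 ≈ 43.1 kt.

43 kt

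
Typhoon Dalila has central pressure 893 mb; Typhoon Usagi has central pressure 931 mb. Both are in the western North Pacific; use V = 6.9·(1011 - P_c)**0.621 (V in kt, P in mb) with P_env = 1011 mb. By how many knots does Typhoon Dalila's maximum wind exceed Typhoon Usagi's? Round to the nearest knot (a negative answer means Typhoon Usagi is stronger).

29 kt

Typhoon Dalila: ΔP = 118; V ≈ 6.9 × 118^0.621 ≈ 133.50 kt.
Typhoon Usagi: ΔP = 80; V ≈ 6.9 × 80^0.621 ≈ 104.87 kt.
Difference ≈ 133.50 − 104.87 = 28.63 → 29 kt.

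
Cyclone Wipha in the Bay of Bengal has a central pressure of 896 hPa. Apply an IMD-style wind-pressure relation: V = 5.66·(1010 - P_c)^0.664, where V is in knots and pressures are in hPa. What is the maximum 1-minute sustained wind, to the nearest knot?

ΔP = 1010 − 896 = 114 hPa.
114^0.664 ≈ 23.216.
V ≈ 5.66 × 23.216 ≈ 131.4 kt.

131 kt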